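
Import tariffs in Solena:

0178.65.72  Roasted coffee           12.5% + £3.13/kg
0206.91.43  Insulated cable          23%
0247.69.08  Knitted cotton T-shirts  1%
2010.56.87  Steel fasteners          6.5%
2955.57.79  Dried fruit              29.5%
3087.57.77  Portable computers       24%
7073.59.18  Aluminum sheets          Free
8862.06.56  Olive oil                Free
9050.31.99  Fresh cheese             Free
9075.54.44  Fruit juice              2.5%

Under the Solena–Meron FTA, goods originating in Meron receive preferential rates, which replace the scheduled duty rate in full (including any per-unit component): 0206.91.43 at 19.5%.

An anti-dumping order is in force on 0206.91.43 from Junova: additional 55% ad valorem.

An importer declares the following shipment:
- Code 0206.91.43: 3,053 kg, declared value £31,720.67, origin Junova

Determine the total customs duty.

£24,742.12

Line 1 (0206.91.43, Junova, 3,053 kg, £31,720.67):
Base rate for 0206.91.43 is 23%.
0206.91.43 has an FTA preferential rate, but origin Junova is not Meron; base rate stands.
Additional duty on 0206.91.43 from Junova: +55%. Applied ad valorem rate: 23% + 55% = 78%.
Duty = £31,720.67 × 78% = £24,742.12.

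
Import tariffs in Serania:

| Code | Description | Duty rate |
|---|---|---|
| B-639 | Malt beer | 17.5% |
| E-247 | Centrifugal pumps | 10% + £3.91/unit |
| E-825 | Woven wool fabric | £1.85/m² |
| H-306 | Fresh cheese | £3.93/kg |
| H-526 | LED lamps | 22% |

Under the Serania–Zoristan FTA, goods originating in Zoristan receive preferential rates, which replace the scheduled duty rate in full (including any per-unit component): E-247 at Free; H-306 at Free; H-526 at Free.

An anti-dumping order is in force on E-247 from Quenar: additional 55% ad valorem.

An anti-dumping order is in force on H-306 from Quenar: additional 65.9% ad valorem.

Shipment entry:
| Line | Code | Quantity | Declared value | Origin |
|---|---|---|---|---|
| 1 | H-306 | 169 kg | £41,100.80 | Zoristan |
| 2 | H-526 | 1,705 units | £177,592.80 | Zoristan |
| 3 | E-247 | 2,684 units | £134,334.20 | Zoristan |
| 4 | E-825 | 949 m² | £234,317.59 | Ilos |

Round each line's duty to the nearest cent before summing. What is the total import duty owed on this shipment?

£1,755.65

Line 1 (H-306, Zoristan, 169 kg, £41,100.80):
Base rate for H-306 is £3.93/kg.
Origin Zoristan qualifies under the Serania–Zoristan agreement and H-306 is covered: preferential rate Free applies instead.
The additional-duty order on H-306 targets Quenar, not Zoristan; it does not apply.
Duty = £41,100.80 × 0% = £0.00.
Line 2 (H-526, Zoristan, 1,705 units, £177,592.80):
Base rate for H-526 is 22%.
Origin Zoristan qualifies under the Serania–Zoristan agreement and H-526 is covered: preferential rate Free applies instead.
Duty = £177,592.80 × 0% = £0.00.
Line 3 (E-247, Zoristan, 2,684 units, £134,334.20):
Base rate for E-247 is 10% + £3.91/unit.
Origin Zoristan qualifies under the Serania–Zoristan agreement and E-247 is covered: preferential rate Free applies instead.
The additional-duty order on E-247 targets Quenar, not Zoristan; it does not apply.
Duty = £134,334.20 × 0% = £0.00.
Line 4 (E-825, Ilos, 949 m², £234,317.59):
Base rate for E-825 is £1.85/m².
Duty = 949 × £1.85 = £1,755.65.
Total = £0.00 + £0.00 + £0.00 + £1,755.65 = £1,755.65.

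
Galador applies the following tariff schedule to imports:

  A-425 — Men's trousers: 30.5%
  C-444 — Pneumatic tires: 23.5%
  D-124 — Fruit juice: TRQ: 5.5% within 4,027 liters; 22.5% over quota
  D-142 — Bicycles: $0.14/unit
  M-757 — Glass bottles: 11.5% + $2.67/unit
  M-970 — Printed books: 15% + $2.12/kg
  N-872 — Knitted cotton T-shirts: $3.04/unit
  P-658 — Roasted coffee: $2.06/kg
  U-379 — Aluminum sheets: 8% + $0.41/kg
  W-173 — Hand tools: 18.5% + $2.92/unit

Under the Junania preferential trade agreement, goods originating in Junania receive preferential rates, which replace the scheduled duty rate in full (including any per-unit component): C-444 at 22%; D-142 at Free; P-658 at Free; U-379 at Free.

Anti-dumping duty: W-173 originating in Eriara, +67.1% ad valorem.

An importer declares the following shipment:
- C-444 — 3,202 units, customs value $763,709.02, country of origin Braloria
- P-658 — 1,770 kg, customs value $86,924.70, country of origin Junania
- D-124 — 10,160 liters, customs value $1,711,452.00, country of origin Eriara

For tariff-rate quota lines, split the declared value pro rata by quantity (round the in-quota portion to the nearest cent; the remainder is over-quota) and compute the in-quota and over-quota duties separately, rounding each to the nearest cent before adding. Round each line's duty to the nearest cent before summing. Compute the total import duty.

$449,229.14

Line 1 (C-444, Braloria, 3,202 units, $763,709.02):
Base rate for C-444 is 23.5%.
C-444 has an FTA preferential rate, but origin Braloria is not Junania; base rate stands.
Duty = $763,709.02 × 23.5% = $179,471.62.
Line 2 (P-658, Junania, 1,770 kg, $86,924.70):
Base rate for P-658 is $2.06/kg.
Origin Junania qualifies under the Galador–Junania agreement and P-658 is covered: preferential rate Free applies instead.
Duty = $86,924.70 × 0% = $0.00.
Line 3 (D-124, Eriara, 10,160 liters, $1,711,452.00):
Code D-124 is under a tariff-rate quota (threshold 4,027 liters). In-quota: 4,027 liters at 5.5%; over-quota: 6,133 liters at 22.5%.
Pro-rata value split: in-quota = $1,711,452.00 × 4,027/10,160 = $678,348.15; over-quota = $1,711,452.00 − $678,348.15 = $1,033,103.85.
In-quota duty = $678,348.15 × 5.5% = $37,309.15. Over-quota duty = $1,033,103.85 × 22.5% = $232,448.37.
Line duty = $37,309.15 + $232,448.37 = $269,757.52.
Total = $179,471.62 + $0.00 + $269,757.52 = $449,229.14.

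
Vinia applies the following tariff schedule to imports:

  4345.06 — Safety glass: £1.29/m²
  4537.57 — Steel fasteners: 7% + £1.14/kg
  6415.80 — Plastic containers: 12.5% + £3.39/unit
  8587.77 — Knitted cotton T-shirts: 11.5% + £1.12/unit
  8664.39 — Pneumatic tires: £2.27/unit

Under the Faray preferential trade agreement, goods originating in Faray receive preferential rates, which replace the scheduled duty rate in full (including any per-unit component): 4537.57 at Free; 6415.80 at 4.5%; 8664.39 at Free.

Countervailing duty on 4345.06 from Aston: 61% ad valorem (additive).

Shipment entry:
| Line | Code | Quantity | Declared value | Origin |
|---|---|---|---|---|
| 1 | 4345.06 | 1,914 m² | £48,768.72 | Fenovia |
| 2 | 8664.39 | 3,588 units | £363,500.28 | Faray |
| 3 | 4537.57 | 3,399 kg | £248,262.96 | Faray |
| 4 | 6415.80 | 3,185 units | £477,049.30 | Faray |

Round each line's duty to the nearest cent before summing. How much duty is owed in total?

£23,936.28

Line 1 (4345.06, Fenovia, 1,914 m², £48,768.72):
Base rate for 4345.06 is £1.29/m².
The additional-duty order on 4345.06 targets Aston, not Fenovia; it does not apply.
Duty = 1,914 × £1.29 = £2,469.06.
Line 2 (8664.39, Faray, 3,588 units, £363,500.28):
Base rate for 8664.39 is £2.27/unit.
Origin Faray qualifies under the Vinia–Faray agreement and 8664.39 is covered: preferential rate Free applies instead.
Duty = £363,500.28 × 0% = £0.00.
Line 3 (4537.57, Faray, 3,399 kg, £248,262.96):
Base rate for 4537.57 is 7% + £1.14/kg.
Origin Faray qualifies under the Vinia–Faray agreement and 4537.57 is covered: preferential rate Free applies instead.
Duty = £248,262.96 × 0% = £0.00.
Line 4 (6415.80, Faray, 3,185 units, £477,049.30):
Base rate for 6415.80 is 12.5% + £3.39/unit.
Origin Faray qualifies under the Vinia–Faray agreement and 6415.80 is covered: preferential rate 4.5% applies instead.
Duty = £477,049.30 × 4.5% = £21,467.22.
Total = £2,469.06 + £0.00 + £0.00 + £21,467.22 = £23,936.28.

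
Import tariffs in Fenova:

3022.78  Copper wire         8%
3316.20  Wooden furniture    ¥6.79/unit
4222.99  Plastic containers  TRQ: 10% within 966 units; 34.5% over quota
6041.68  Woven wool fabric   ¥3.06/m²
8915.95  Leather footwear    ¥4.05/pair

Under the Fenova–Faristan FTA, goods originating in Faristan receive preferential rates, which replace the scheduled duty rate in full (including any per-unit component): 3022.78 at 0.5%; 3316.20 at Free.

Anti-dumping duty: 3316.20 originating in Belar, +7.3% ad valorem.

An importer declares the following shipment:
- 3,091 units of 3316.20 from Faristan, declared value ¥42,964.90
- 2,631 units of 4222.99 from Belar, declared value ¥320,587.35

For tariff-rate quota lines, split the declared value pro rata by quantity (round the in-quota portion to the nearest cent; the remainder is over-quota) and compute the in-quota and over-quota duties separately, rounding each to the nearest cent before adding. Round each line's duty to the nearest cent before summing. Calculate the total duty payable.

¥81,764.40

Line 1 (3316.20, Faristan, 3,091 units, ¥42,964.90):
Base rate for 3316.20 is ¥6.79/unit.
Origin Faristan qualifies under the Fenova–Faristan agreement and 3316.20 is covered: preferential rate Free applies instead.
The additional-duty order on 3316.20 targets Belar, not Faristan; it does not apply.
Duty = ¥42,964.90 × 0% = ¥0.00.
Line 2 (4222.99, Belar, 2,631 units, ¥320,587.35):
Code 4222.99 is under a tariff-rate quota (threshold 966 units). In-quota: 966 units at 10%; over-quota: 1,665 units at 34.5%.
Pro-rata value split: in-quota = ¥320,587.35 × 966/2,631 = ¥117,707.10; over-quota = ¥320,587.35 − ¥117,707.10 = ¥202,880.25.
In-quota duty = ¥117,707.10 × 10% = ¥11,770.71. Over-quota duty = ¥202,880.25 × 34.5% = ¥69,993.69.
Line duty = ¥11,770.71 + ¥69,993.69 = ¥81,764.40.
Total = ¥0.00 + ¥81,764.40 = ¥81,764.40.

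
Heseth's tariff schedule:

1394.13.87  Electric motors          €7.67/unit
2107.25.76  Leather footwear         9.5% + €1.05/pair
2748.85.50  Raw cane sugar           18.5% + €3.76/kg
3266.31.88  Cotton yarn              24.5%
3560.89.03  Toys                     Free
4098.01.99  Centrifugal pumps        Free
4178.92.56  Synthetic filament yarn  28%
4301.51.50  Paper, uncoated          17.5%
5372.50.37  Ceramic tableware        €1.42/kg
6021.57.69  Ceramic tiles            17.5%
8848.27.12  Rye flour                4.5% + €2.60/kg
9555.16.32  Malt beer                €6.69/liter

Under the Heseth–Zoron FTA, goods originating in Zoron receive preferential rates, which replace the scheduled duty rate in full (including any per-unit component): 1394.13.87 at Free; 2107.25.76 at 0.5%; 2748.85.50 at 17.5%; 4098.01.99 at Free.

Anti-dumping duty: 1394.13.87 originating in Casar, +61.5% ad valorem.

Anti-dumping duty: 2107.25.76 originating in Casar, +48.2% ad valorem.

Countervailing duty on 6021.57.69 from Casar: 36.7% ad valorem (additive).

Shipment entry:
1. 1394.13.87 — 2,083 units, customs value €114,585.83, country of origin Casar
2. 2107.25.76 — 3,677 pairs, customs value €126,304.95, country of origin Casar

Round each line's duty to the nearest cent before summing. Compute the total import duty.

Line 1 (1394.13.87, Casar, 2,083 units, €114,585.83):
Base rate for 1394.13.87 is €7.67/unit.
1394.13.87 has an FTA preferential rate, but origin Casar is not Zoron; base rate stands.
Additional duty on 1394.13.87 from Casar: +61.5% ad valorem. Applied ad valorem rate = 61.5%.
Duty = €114,585.83 × 61.5% + 2,083 × €7.67 = €86,446.90.
Line 2 (2107.25.76, Casar, 3,677 pairs, €126,304.95):
Base rate for 2107.25.76 is 9.5% + €1.05/pair.
2107.25.76 has an FTA preferential rate, but origin Casar is not Zoron; base rate stands.
Additional duty on 2107.25.76 from Casar: +48.2%. Applied ad valorem rate: 9.5% + 48.2% = 57.7%.
Duty = €126,304.95 × 57.7% + 3,677 × €1.05 = €76,738.81.
Total = €86,446.90 + €76,738.81 = €163,185.71.

€163,185.71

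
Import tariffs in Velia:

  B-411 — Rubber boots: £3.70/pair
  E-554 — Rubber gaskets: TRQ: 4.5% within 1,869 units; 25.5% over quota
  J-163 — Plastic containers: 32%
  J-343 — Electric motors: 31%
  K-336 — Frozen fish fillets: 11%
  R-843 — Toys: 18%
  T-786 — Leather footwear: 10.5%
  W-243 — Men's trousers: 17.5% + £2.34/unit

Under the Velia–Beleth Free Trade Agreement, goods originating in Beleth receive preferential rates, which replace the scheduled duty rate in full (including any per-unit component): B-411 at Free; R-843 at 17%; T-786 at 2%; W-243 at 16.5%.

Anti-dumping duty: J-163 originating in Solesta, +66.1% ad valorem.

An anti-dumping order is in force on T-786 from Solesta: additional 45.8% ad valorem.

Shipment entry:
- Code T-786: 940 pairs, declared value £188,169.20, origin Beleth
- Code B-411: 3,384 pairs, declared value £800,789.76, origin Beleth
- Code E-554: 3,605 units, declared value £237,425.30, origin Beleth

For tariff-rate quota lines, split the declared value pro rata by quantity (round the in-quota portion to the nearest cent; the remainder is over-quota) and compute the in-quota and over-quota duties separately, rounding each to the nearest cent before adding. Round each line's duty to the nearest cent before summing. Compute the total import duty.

£38,457.44

Line 1 (T-786, Beleth, 940 pairs, £188,169.20):
Base rate for T-786 is 10.5%.
Origin Beleth qualifies under the Velia–Beleth agreement and T-786 is covered: preferential rate 2% applies instead.
The additional-duty order on T-786 targets Solesta, not Beleth; it does not apply.
Duty = £188,169.20 × 2% = £3,763.38.
Line 2 (B-411, Beleth, 3,384 pairs, £800,789.76):
Base rate for B-411 is £3.70/pair.
Origin Beleth qualifies under the Velia–Beleth agreement and B-411 is covered: preferential rate Free applies instead.
Duty = £800,789.76 × 0% = £0.00.
Line 3 (E-554, Beleth, 3,605 units, £237,425.30):
Code E-554 is under a tariff-rate quota (threshold 1,869 units). In-quota: 1,869 units at 4.5%; over-quota: 1,736 units at 25.5%.
Pro-rata value split: in-quota = £237,425.30 × 1,869/3,605 = £123,092.34; over-quota = £237,425.30 − £123,092.34 = £114,332.96.
In-quota duty = £123,092.34 × 4.5% = £5,539.16. Over-quota duty = £114,332.96 × 25.5% = £29,154.90.
Line duty = £5,539.16 + £29,154.90 = £34,694.06.
Total = £3,763.38 + £0.00 + £34,694.06 = £38,457.44.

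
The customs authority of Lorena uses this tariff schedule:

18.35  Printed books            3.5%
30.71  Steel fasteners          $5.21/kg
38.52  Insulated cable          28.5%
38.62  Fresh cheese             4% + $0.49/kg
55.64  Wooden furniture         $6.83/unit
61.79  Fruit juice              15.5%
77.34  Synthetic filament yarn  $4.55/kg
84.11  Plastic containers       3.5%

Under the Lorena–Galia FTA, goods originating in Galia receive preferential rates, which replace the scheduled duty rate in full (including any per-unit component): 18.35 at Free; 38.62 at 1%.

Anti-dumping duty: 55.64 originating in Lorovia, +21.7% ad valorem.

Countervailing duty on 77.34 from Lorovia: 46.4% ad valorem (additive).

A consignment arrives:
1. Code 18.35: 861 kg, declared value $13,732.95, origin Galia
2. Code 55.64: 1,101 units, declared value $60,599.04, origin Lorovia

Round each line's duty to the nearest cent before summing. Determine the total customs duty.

$20,669.82

Line 1 (18.35, Galia, 861 kg, $13,732.95):
Base rate for 18.35 is 3.5%.
Origin Galia qualifies under the Lorena–Galia agreement and 18.35 is covered: preferential rate Free applies instead.
Duty = $13,732.95 × 0% = $0.00.
Line 2 (55.64, Lorovia, 1,101 units, $60,599.04):
Base rate for 55.64 is $6.83/unit.
Additional duty on 55.64 from Lorovia: +21.7% ad valorem. Applied ad valorem rate = 21.7%.
Duty = $60,599.04 × 21.7% + 1,101 × $6.83 = $20,669.82.
Total = $0.00 + $20,669.82 = $20,669.82.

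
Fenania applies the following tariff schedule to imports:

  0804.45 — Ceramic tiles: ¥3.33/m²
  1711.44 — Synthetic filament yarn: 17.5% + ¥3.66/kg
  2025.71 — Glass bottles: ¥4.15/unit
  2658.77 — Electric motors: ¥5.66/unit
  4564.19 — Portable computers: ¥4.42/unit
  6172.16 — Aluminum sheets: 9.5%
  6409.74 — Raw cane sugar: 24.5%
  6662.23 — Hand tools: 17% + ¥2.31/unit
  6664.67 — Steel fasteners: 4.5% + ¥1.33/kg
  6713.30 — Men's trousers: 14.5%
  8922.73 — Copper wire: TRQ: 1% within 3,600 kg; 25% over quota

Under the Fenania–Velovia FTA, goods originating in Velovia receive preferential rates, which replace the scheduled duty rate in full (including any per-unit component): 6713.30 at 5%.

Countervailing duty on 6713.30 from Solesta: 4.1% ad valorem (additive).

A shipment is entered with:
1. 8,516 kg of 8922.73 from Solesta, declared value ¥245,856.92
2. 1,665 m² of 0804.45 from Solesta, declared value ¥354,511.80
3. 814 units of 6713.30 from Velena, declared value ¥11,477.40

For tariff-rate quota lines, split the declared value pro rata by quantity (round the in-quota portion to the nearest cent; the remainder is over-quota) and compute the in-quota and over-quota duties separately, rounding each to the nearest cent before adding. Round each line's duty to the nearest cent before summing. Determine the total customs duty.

¥43,729.22

Line 1 (8922.73, Solesta, 8,516 kg, ¥245,856.92):
Code 8922.73 is under a tariff-rate quota (threshold 3,600 kg). In-quota: 3,600 kg at 1%; over-quota: 4,916 kg at 25%.
Pro-rata value split: in-quota = ¥245,856.92 × 3,600/8,516 = ¥103,932.00; over-quota = ¥245,856.92 − ¥103,932.00 = ¥141,924.92.
In-quota duty = ¥103,932.00 × 1% = ¥1,039.32. Over-quota duty = ¥141,924.92 × 25% = ¥35,481.23.
Line duty = ¥1,039.32 + ¥35,481.23 = ¥36,520.55.
Line 2 (0804.45, Solesta, 1,665 m², ¥354,511.80):
Base rate for 0804.45 is ¥3.33/m².
Duty = 1,665 × ¥3.33 = ¥5,544.45.
Line 3 (6713.30, Velena, 814 units, ¥11,477.40):
Base rate for 6713.30 is 14.5%.
6713.30 has an FTA preferential rate, but origin Velena is not Velovia; base rate stands.
The additional-duty order on 6713.30 targets Solesta, not Velena; it does not apply.
Duty = ¥11,477.40 × 14.5% = ¥1,664.22.
Total = ¥36,520.55 + ¥5,544.45 + ¥1,664.22 = ¥43,729.22.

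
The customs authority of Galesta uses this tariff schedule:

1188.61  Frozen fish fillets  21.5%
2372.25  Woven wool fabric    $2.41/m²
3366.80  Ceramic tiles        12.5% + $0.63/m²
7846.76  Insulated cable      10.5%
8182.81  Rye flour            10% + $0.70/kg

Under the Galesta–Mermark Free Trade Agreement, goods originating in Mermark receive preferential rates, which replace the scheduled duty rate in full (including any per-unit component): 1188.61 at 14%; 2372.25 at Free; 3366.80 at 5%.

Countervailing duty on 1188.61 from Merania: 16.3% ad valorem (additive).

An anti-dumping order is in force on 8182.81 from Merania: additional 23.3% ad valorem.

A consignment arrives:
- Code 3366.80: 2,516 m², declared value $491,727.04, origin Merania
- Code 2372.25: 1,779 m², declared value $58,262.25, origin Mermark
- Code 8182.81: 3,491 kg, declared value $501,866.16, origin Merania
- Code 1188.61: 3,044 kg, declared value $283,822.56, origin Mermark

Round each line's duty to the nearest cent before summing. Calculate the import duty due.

$272,351.25

Line 1 (3366.80, Merania, 2,516 m², $491,727.04):
Base rate for 3366.80 is 12.5% + $0.63/m².
3366.80 has an FTA preferential rate, but origin Merania is not Mermark; base rate stands.
Duty = $491,727.04 × 12.5% + 2,516 × $0.63 = $63,050.96.
Line 2 (2372.25, Mermark, 1,779 m², $58,262.25):
Base rate for 2372.25 is $2.41/m².
Origin Mermark qualifies under the Galesta–Mermark agreement and 2372.25 is covered: preferential rate Free applies instead.
Duty = $58,262.25 × 0% = $0.00.
Line 3 (8182.81, Merania, 3,491 kg, $501,866.16):
Base rate for 8182.81 is 10% + $0.70/kg.
Additional duty on 8182.81 from Merania: +23.3%. Applied ad valorem rate: 10% + 23.3% = 33.3%.
Duty = $501,866.16 × 33.3% + 3,491 × $0.70 = $169,565.13.
Line 4 (1188.61, Mermark, 3,044 kg, $283,822.56):
Base rate for 1188.61 is 21.5%.
Origin Mermark qualifies under the Galesta–Mermark agreement and 1188.61 is covered: preferential rate 14% applies instead.
The additional-duty order on 1188.61 targets Merania, not Mermark; it does not apply.
Duty = $283,822.56 × 14% = $39,735.16.
Total = $63,050.96 + $0.00 + $169,565.13 + $39,735.16 = $272,351.25.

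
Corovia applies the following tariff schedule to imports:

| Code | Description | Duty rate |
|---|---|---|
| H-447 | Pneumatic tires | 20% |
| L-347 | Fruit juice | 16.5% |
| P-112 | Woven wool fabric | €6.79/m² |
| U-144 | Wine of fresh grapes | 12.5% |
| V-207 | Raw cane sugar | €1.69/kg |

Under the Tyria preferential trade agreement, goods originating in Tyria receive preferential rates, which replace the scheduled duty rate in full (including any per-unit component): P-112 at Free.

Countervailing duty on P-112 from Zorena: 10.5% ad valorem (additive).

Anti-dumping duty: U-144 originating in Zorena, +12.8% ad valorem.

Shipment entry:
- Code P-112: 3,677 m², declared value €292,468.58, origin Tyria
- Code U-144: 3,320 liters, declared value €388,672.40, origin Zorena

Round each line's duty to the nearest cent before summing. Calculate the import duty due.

€98,334.12

Line 1 (P-112, Tyria, 3,677 m², €292,468.58):
Base rate for P-112 is €6.79/m².
Origin Tyria qualifies under the Corovia–Tyria agreement and P-112 is covered: preferential rate Free applies instead.
The additional-duty order on P-112 targets Zorena, not Tyria; it does not apply.
Duty = €292,468.58 × 0% = €0.00.
Line 2 (U-144, Zorena, 3,320 liters, €388,672.40):
Base rate for U-144 is 12.5%.
Additional duty on U-144 from Zorena: +12.8%. Applied ad valorem rate: 12.5% + 12.8% = 25.3%.
Duty = €388,672.40 × 25.3% = €98,334.12.
Total = €0.00 + €98,334.12 = €98,334.12.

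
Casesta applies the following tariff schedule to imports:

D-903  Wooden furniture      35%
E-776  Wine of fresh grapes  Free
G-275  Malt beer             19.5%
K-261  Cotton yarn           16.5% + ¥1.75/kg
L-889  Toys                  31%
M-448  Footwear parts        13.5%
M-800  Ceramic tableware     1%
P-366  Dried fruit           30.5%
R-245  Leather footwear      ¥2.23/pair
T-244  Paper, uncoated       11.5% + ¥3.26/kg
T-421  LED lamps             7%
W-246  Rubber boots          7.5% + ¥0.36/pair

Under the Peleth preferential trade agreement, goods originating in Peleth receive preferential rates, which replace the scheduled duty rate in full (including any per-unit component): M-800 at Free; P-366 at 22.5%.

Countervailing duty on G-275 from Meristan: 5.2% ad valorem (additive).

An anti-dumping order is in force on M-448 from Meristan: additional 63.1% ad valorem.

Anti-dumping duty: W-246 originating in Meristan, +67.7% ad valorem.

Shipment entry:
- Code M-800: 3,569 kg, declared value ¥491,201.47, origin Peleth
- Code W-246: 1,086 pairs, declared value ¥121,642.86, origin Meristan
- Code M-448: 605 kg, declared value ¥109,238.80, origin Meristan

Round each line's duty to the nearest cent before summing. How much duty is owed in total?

Line 1 (M-800, Peleth, 3,569 kg, ¥491,201.47):
Base rate for M-800 is 1%.
Origin Peleth qualifies under the Casesta–Peleth agreement and M-800 is covered: preferential rate Free applies instead.
Duty = ¥491,201.47 × 0% = ¥0.00.
Line 2 (W-246, Meristan, 1,086 pairs, ¥121,642.86):
Base rate for W-246 is 7.5% + ¥0.36/pair.
Additional duty on W-246 from Meristan: +67.7%. Applied ad valorem rate: 7.5% + 67.7% = 75.2%.
Duty = ¥121,642.86 × 75.2% + 1,086 × ¥0.36 = ¥91,866.39.
Line 3 (M-448, Meristan, 605 kg, ¥109,238.80):
Base rate for M-448 is 13.5%.
Additional duty on M-448 from Meristan: +63.1%. Applied ad valorem rate: 13.5% + 63.1% = 76.6%.
Duty = ¥109,238.80 × 76.6% = ¥83,676.92.
Total = ¥0.00 + ¥91,866.39 + ¥83,676.92 = ¥175,543.31.

¥175,543.31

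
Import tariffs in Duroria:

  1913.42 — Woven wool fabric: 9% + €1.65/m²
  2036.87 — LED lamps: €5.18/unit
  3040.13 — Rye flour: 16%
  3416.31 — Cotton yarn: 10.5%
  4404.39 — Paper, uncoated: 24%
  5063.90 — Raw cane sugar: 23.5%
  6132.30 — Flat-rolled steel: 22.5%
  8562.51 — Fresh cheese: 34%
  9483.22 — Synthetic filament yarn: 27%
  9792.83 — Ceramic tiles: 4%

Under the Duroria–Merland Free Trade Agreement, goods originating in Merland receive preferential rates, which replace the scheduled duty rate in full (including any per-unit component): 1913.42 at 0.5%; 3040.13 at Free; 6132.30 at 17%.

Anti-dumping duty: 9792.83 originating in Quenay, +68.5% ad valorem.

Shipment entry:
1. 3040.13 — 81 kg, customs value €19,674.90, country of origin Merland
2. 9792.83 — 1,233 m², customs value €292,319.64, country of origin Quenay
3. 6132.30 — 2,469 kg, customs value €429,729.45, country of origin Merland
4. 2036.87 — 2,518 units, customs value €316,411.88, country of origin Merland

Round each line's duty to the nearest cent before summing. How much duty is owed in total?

€298,028.99

Line 1 (3040.13, Merland, 81 kg, €19,674.90):
Base rate for 3040.13 is 16%.
Origin Merland qualifies under the Duroria–Merland agreement and 3040.13 is covered: preferential rate Free applies instead.
Duty = €19,674.90 × 0% = €0.00.
Line 2 (9792.83, Quenay, 1,233 m², €292,319.64):
Base rate for 9792.83 is 4%.
Additional duty on 9792.83 from Quenay: +68.5%. Applied ad valorem rate: 4% + 68.5% = 72.5%.
Duty = €292,319.64 × 72.5% = €211,931.74.
Line 3 (6132.30, Merland, 2,469 kg, €429,729.45):
Base rate for 6132.30 is 22.5%.
Origin Merland qualifies under the Duroria–Merland agreement and 6132.30 is covered: preferential rate 17% applies instead.
Duty = €429,729.45 × 17% = €73,054.01.
Line 4 (2036.87, Merland, 2,518 units, €316,411.88):
Base rate for 2036.87 is €5.18/unit.
Origin Merland is the FTA partner but 2036.87 is not on the preference list; base rate stands.
Duty = 2,518 × €5.18 = €13,043.24.
Total = €0.00 + €211,931.74 + €73,054.01 + €13,043.24 = €298,028.99.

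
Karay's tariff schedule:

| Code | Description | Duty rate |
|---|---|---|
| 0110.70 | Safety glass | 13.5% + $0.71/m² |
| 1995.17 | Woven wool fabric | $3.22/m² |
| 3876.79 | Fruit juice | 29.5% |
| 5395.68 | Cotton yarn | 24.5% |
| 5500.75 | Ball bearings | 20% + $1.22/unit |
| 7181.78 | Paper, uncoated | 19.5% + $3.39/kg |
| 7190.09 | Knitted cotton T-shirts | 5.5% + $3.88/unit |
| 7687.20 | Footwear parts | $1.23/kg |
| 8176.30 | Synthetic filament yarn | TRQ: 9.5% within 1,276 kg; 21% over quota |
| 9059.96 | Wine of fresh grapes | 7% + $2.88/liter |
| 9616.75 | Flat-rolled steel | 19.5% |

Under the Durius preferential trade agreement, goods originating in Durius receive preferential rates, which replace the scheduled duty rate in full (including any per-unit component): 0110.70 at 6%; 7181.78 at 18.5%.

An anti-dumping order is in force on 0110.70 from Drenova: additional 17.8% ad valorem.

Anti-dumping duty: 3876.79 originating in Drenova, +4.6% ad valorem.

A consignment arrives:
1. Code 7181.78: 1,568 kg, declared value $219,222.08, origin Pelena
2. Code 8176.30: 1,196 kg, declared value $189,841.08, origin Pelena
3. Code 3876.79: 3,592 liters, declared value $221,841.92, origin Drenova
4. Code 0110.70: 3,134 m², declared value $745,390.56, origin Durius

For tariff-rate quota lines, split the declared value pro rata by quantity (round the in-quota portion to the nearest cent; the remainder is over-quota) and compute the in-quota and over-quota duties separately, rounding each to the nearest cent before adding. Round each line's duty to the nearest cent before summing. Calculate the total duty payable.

Line 1 (7181.78, Pelena, 1,568 kg, $219,222.08):
Base rate for 7181.78 is 19.5% + $3.39/kg.
7181.78 has an FTA preferential rate, but origin Pelena is not Durius; base rate stands.
Duty = $219,222.08 × 19.5% + 1,568 × $3.39 = $48,063.83.
Line 2 (8176.30, Pelena, 1,196 kg, $189,841.08):
Code 8176.30 is under a tariff-rate quota (threshold 1,276 kg). Quantity 1,196 kg is within the quota, so the in-quota rate 9.5% applies to the full value.
Duty = $189,841.08 × 9.5% = $18,034.90.
Line 3 (3876.79, Drenova, 3,592 liters, $221,841.92):
Base rate for 3876.79 is 29.5%.
Additional duty on 3876.79 from Drenova: +4.6%. Applied ad valorem rate: 29.5% + 4.6% = 34.1%.
Duty = $221,841.92 × 34.1% = $75,648.09.
Line 4 (0110.70, Durius, 3,134 m², $745,390.56):
Base rate for 0110.70 is 13.5% + $0.71/m².
Origin Durius qualifies under the Karay–Durius agreement and 0110.70 is covered: preferential rate 6% applies instead.
The additional-duty order on 0110.70 targets Drenova, not Durius; it does not apply.
Duty = $745,390.56 × 6% = $44,723.43.
Total = $48,063.83 + $18,034.90 + $75,648.09 + $44,723.43 = $186,470.25.

$186,470.25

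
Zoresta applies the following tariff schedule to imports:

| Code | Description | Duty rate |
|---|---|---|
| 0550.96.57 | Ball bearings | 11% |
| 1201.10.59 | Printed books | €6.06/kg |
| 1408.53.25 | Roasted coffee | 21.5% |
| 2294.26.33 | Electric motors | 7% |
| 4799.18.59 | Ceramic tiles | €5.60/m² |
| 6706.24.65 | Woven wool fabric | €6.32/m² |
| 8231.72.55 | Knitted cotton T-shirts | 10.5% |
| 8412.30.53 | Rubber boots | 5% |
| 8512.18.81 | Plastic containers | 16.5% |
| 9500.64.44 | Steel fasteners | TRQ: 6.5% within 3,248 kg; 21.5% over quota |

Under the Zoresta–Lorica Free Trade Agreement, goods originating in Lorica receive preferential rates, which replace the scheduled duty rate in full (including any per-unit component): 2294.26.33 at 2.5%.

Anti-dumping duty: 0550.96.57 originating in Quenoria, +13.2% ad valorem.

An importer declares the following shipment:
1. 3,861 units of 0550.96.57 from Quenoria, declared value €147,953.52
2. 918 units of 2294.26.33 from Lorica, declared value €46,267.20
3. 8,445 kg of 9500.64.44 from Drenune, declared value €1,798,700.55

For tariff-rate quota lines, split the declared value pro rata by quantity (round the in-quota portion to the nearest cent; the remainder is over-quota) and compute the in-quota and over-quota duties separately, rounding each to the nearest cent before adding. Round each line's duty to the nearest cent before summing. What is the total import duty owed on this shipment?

€319,913.32

Line 1 (0550.96.57, Quenoria, 3,861 units, €147,953.52):
Base rate for 0550.96.57 is 11%.
Additional duty on 0550.96.57 from Quenoria: +13.2%. Applied ad valorem rate: 11% + 13.2% = 24.2%.
Duty = €147,953.52 × 24.2% = €35,804.75.
Line 2 (2294.26.33, Lorica, 918 units, €46,267.20):
Base rate for 2294.26.33 is 7%.
Origin Lorica qualifies under the Zoresta–Lorica agreement and 2294.26.33 is covered: preferential rate 2.5% applies instead.
Duty = €46,267.20 × 2.5% = €1,156.68.
Line 3 (9500.64.44, Drenune, 8,445 kg, €1,798,700.55):
Code 9500.64.44 is under a tariff-rate quota (threshold 3,248 kg). In-quota: 3,248 kg at 6.5%; over-quota: 5,197 kg at 21.5%.
Pro-rata value split: in-quota = €1,798,700.55 × 3,248/8,445 = €691,791.52; over-quota = €1,798,700.55 − €691,791.52 = €1,106,909.03.
In-quota duty = €691,791.52 × 6.5% = €44,966.45. Over-quota duty = €1,106,909.03 × 21.5% = €237,985.44.
Line duty = €44,966.45 + €237,985.44 = €282,951.89.
Total = €35,804.75 + €1,156.68 + €282,951.89 = €319,913.32.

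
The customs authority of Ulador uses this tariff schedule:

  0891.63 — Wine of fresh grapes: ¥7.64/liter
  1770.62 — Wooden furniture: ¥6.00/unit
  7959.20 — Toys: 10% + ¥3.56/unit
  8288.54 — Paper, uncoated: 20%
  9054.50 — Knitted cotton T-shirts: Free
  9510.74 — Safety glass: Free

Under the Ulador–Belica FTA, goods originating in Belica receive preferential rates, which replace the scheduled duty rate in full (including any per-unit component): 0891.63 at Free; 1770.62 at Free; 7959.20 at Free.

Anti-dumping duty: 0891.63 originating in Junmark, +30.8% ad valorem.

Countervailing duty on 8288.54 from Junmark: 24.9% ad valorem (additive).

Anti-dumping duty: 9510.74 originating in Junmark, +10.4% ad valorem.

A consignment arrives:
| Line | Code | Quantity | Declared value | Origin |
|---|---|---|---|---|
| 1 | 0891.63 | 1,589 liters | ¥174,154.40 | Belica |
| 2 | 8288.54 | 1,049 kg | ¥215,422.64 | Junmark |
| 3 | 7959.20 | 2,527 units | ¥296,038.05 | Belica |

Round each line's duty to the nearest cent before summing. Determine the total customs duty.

Line 1 (0891.63, Belica, 1,589 liters, ¥174,154.40):
Base rate for 0891.63 is ¥7.64/liter.
Origin Belica qualifies under the Ulador–Belica agreement and 0891.63 is covered: preferential rate Free applies instead.
The additional-duty order on 0891.63 targets Junmark, not Belica; it does not apply.
Duty = ¥174,154.40 × 0% = ¥0.00.
Line 2 (8288.54, Junmark, 1,049 kg, ¥215,422.64):
Base rate for 8288.54 is 20%.
Additional duty on 8288.54 from Junmark: +24.9%. Applied ad valorem rate: 20% + 24.9% = 44.9%.
Duty = ¥215,422.64 × 44.9% = ¥96,724.77.
Line 3 (7959.20, Belica, 2,527 units, ¥296,038.05):
Base rate for 7959.20 is 10% + ¥3.56/unit.
Origin Belica qualifies under the Ulador–Belica agreement and 7959.20 is covered: preferential rate Free applies instead.
Duty = ¥296,038.05 × 0% = ¥0.00.
Total = ¥0.00 + ¥96,724.77 + ¥0.00 = ¥96,724.77.

¥96,724.77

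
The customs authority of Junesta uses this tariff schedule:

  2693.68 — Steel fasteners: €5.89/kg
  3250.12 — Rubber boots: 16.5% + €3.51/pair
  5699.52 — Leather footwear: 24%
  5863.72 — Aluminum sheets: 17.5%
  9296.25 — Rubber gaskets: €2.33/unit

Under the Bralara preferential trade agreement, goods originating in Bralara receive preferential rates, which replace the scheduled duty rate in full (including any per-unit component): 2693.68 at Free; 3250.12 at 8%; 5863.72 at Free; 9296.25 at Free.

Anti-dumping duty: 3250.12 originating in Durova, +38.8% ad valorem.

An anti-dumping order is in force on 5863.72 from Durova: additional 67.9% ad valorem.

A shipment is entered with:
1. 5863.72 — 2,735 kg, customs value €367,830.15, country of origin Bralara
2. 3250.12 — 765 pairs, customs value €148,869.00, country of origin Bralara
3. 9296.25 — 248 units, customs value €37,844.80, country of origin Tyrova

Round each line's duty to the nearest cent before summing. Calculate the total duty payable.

€12,487.36

Line 1 (5863.72, Bralara, 2,735 kg, €367,830.15):
Base rate for 5863.72 is 17.5%.
Origin Bralara qualifies under the Junesta–Bralara agreement and 5863.72 is covered: preferential rate Free applies instead.
The additional-duty order on 5863.72 targets Durova, not Bralara; it does not apply.
Duty = €367,830.15 × 0% = €0.00.
Line 2 (3250.12, Bralara, 765 pairs, €148,869.00):
Base rate for 3250.12 is 16.5% + €3.51/pair.
Origin Bralara qualifies under the Junesta–Bralara agreement and 3250.12 is covered: preferential rate 8% applies instead.
The additional-duty order on 3250.12 targets Durova, not Bralara; it does not apply.
Duty = €148,869.00 × 8% = €11,909.52.
Line 3 (9296.25, Tyrova, 248 units, €37,844.80):
Base rate for 9296.25 is €2.33/unit.
9296.25 has an FTA preferential rate, but origin Tyrova is not Bralara; base rate stands.
Duty = 248 × €2.33 = €577.84.
Total = €0.00 + €11,909.52 + €577.84 = €12,487.36.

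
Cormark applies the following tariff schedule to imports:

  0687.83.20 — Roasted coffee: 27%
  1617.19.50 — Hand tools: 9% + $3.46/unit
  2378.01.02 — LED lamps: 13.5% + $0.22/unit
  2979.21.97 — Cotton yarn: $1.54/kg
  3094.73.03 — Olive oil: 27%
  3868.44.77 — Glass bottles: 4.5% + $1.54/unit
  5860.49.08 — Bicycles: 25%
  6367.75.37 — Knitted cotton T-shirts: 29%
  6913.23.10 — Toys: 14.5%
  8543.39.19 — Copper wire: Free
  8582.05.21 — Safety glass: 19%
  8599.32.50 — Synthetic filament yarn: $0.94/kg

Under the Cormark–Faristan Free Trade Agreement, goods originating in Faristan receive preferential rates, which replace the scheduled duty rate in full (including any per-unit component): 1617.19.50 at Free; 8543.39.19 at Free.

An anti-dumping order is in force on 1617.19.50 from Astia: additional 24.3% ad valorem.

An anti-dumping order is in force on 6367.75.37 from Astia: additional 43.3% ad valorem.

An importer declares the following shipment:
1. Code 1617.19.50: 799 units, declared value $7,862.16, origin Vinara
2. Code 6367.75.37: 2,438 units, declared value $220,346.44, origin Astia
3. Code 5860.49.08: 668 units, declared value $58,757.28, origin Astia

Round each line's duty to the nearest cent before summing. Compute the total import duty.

$177,471.93

Line 1 (1617.19.50, Vinara, 799 units, $7,862.16):
Base rate for 1617.19.50 is 9% + $3.46/unit.
1617.19.50 has an FTA preferential rate, but origin Vinara is not Faristan; base rate stands.
The additional-duty order on 1617.19.50 targets Astia, not Vinara; it does not apply.
Duty = $7,862.16 × 9% + 799 × $3.46 = $3,472.13.
Line 2 (6367.75.37, Astia, 2,438 units, $220,346.44):
Base rate for 6367.75.37 is 29%.
Additional duty on 6367.75.37 from Astia: +43.3%. Applied ad valorem rate: 29% + 43.3% = 72.3%.
Duty = $220,346.44 × 72.3% = $159,310.48.
Line 3 (5860.49.08, Astia, 668 units, $58,757.28):
Base rate for 5860.49.08 is 25%.
Duty = $58,757.28 × 25% = $14,689.32.
Total = $3,472.13 + $159,310.48 + $14,689.32 = $177,471.93.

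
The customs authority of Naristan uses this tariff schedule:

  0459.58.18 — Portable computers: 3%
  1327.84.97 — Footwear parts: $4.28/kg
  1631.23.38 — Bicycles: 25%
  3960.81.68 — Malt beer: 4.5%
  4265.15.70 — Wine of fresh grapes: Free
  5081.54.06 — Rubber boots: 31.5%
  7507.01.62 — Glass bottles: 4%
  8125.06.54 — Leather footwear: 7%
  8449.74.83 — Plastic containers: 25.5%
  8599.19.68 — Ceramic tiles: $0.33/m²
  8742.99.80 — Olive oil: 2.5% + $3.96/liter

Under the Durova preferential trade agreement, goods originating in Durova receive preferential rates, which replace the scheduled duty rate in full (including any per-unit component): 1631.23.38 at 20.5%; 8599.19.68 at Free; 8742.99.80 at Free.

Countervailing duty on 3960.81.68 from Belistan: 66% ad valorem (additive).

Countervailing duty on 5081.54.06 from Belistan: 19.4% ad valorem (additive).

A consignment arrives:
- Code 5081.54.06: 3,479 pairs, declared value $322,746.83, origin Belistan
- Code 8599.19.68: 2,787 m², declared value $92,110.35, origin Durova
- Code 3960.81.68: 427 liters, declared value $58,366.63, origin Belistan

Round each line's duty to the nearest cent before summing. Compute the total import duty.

Line 1 (5081.54.06, Belistan, 3,479 pairs, $322,746.83):
Base rate for 5081.54.06 is 31.5%.
Additional duty on 5081.54.06 from Belistan: +19.4%. Applied ad valorem rate: 31.5% + 19.4% = 50.9%.
Duty = $322,746.83 × 50.9% = $164,278.14.
Line 2 (8599.19.68, Durova, 2,787 m², $92,110.35):
Base rate for 8599.19.68 is $0.33/m².
Origin Durova qualifies under the Naristan–Durova agreement and 8599.19.68 is covered: preferential rate Free applies instead.
Duty = $92,110.35 × 0% = $0.00.
Line 3 (3960.81.68, Belistan, 427 liters, $58,366.63):
Base rate for 3960.81.68 is 4.5%.
Additional duty on 3960.81.68 from Belistan: +66%. Applied ad valorem rate: 4.5% + 66% = 70.5%.
Duty = $58,366.63 × 70.5% = $41,148.47.
Total = $164,278.14 + $0.00 + $41,148.47 = $205,426.61.

$205,426.61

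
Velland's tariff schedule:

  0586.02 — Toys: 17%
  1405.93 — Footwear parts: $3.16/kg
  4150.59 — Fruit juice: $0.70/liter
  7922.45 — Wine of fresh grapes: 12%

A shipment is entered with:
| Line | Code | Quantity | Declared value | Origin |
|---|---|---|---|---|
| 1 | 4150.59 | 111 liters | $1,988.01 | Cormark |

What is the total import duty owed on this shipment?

Line 1 (4150.59, Cormark, 111 liters, $1,988.01):
Base rate for 4150.59 is $0.70/liter.
Duty = 111 × $0.70 = $77.70.

$77.70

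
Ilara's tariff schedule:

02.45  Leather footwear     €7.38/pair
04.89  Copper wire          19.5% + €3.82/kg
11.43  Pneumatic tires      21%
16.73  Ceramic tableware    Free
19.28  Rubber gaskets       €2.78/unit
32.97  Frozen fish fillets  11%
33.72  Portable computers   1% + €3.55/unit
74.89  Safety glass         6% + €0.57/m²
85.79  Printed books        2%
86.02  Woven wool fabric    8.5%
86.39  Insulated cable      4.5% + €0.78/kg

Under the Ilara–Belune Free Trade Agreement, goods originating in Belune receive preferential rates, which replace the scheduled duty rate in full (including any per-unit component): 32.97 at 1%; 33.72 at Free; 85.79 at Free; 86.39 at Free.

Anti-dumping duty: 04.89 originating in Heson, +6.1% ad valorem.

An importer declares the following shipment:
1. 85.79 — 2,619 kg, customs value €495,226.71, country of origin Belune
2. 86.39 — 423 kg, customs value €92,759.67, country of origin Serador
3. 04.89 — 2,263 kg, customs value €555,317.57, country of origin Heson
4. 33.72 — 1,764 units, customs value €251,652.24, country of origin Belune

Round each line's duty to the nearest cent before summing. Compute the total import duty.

€155,310.09

Line 1 (85.79, Belune, 2,619 kg, €495,226.71):
Base rate for 85.79 is 2%.
Origin Belune qualifies under the Ilara–Belune agreement and 85.79 is covered: preferential rate Free applies instead.
Duty = €495,226.71 × 0% = €0.00.
Line 2 (86.39, Serador, 423 kg, €92,759.67):
Base rate for 86.39 is 4.5% + €0.78/kg.
86.39 has an FTA preferential rate, but origin Serador is not Belune; base rate stands.
Duty = €92,759.67 × 4.5% + 423 × €0.78 = €4,504.13.
Line 3 (04.89, Heson, 2,263 kg, €555,317.57):
Base rate for 04.89 is 19.5% + €3.82/kg.
Additional duty on 04.89 from Heson: +6.1%. Applied ad valorem rate: 19.5% + 6.1% = 25.6%.
Duty = €555,317.57 × 25.6% + 2,263 × €3.82 = €150,805.96.
Line 4 (33.72, Belune, 1,764 units, €251,652.24):
Base rate for 33.72 is 1% + €3.55/unit.
Origin Belune qualifies under the Ilara–Belune agreement and 33.72 is covered: preferential rate Free applies instead.
Duty = €251,652.24 × 0% = €0.00.
Total = €0.00 + €4,504.13 + €150,805.96 + €0.00 = €155,310.09.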